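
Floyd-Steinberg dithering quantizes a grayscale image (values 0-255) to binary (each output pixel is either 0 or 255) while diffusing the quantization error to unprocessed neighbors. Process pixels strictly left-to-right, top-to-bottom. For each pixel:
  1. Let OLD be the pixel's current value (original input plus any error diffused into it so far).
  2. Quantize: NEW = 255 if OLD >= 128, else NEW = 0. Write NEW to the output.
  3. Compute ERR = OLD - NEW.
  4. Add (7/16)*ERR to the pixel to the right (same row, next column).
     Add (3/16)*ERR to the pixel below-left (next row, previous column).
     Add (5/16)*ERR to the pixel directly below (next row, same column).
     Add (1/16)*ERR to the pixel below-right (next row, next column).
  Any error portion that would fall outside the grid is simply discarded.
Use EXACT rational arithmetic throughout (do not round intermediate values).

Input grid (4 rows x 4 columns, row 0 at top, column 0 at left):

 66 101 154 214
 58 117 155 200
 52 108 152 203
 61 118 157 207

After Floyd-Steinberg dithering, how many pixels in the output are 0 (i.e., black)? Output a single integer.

(0,0): OLD=66 → NEW=0, ERR=66
(0,1): OLD=1039/8 → NEW=255, ERR=-1001/8
(0,2): OLD=12705/128 → NEW=0, ERR=12705/128
(0,3): OLD=527207/2048 → NEW=255, ERR=4967/2048
(1,0): OLD=7061/128 → NEW=0, ERR=7061/128
(1,1): OLD=127763/1024 → NEW=0, ERR=127763/1024
(1,2): OLD=7642767/32768 → NEW=255, ERR=-713073/32768
(1,3): OLD=103515929/524288 → NEW=255, ERR=-30177511/524288
(2,0): OLD=1517697/16384 → NEW=0, ERR=1517697/16384
(2,1): OLD=97981339/524288 → NEW=255, ERR=-35712101/524288
(2,2): OLD=117864999/1048576 → NEW=0, ERR=117864999/1048576
(2,3): OLD=3906236395/16777216 → NEW=255, ERR=-371953685/16777216
(3,0): OLD=647400305/8388608 → NEW=0, ERR=647400305/8388608
(3,1): OLD=21118346799/134217728 → NEW=255, ERR=-13107173841/134217728
(3,2): OLD=302769128913/2147483648 → NEW=255, ERR=-244839201327/2147483648
(3,3): OLD=5401928592439/34359738368 → NEW=255, ERR=-3359804691401/34359738368
Output grid:
  Row 0: .#.#  (2 black, running=2)
  Row 1: ..##  (2 black, running=4)
  Row 2: .#.#  (2 black, running=6)
  Row 3: .###  (1 black, running=7)

Answer: 7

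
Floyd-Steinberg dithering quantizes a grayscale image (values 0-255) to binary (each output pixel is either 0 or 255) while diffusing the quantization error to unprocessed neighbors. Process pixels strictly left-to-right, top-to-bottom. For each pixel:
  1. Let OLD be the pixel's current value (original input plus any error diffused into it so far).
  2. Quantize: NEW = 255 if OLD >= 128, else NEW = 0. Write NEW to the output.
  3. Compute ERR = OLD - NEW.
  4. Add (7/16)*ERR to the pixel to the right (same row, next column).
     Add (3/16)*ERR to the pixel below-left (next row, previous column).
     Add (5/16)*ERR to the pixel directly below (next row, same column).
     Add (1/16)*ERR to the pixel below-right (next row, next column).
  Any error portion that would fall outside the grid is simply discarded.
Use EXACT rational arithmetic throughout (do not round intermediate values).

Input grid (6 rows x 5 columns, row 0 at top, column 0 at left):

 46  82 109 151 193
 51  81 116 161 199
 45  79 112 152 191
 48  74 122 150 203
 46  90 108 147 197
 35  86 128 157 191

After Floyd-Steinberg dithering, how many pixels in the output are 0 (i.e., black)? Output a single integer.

(0,0): OLD=46 → NEW=0, ERR=46
(0,1): OLD=817/8 → NEW=0, ERR=817/8
(0,2): OLD=19671/128 → NEW=255, ERR=-12969/128
(0,3): OLD=218465/2048 → NEW=0, ERR=218465/2048
(0,4): OLD=7853479/32768 → NEW=255, ERR=-502361/32768
(1,0): OLD=10819/128 → NEW=0, ERR=10819/128
(1,1): OLD=136981/1024 → NEW=255, ERR=-124139/1024
(1,2): OLD=1890169/32768 → NEW=0, ERR=1890169/32768
(1,3): OLD=27572901/131072 → NEW=255, ERR=-5850459/131072
(1,4): OLD=380314575/2097152 → NEW=255, ERR=-154459185/2097152
(2,0): OLD=797623/16384 → NEW=0, ERR=797623/16384
(2,1): OLD=41163405/524288 → NEW=0, ERR=41163405/524288
(2,2): OLD=1245116775/8388608 → NEW=255, ERR=-893978265/8388608
(2,3): OLD=10901472965/134217728 → NEW=0, ERR=10901472965/134217728
(2,4): OLD=431061878307/2147483648 → NEW=255, ERR=-116546451933/2147483648
(3,0): OLD=653763079/8388608 → NEW=0, ERR=653763079/8388608
(3,1): OLD=7763987003/67108864 → NEW=0, ERR=7763987003/67108864
(3,2): OLD=342412812473/2147483648 → NEW=255, ERR=-205195517767/2147483648
(3,3): OLD=501401522049/4294967296 → NEW=0, ERR=501401522049/4294967296
(3,4): OLD=16643247047301/68719476736 → NEW=255, ERR=-880219520379/68719476736
(4,0): OLD=98834608073/1073741824 → NEW=0, ERR=98834608073/1073741824
(4,1): OLD=5270075681545/34359738368 → NEW=255, ERR=-3491657602295/34359738368
(4,2): OLD=34525181137191/549755813888 → NEW=0, ERR=34525181137191/549755813888
(4,3): OLD=1781943595298825/8796093022208 → NEW=255, ERR=-461060125364215/8796093022208
(4,4): OLD=24961394152563903/140737488355328 → NEW=255, ERR=-10926665378044737/140737488355328
(5,0): OLD=24580017970875/549755813888 → NEW=0, ERR=24580017970875/549755813888
(5,1): OLD=401685190133681/4398046511104 → NEW=0, ERR=401685190133681/4398046511104
(5,2): OLD=24122960940048633/140737488355328 → NEW=255, ERR=-11765098590560007/140737488355328
(5,3): OLD=52587630205628343/562949953421312 → NEW=0, ERR=52587630205628343/562949953421312
(5,4): OLD=1840447313510723373/9007199254740992 → NEW=255, ERR=-456388496448229587/9007199254740992
Output grid:
  Row 0: ..#.#  (3 black, running=3)
  Row 1: .#.##  (2 black, running=5)
  Row 2: ..#.#  (3 black, running=8)
  Row 3: ..#.#  (3 black, running=11)
  Row 4: .#.##  (2 black, running=13)
  Row 5: ..#.#  (3 black, running=16)

Answer: 16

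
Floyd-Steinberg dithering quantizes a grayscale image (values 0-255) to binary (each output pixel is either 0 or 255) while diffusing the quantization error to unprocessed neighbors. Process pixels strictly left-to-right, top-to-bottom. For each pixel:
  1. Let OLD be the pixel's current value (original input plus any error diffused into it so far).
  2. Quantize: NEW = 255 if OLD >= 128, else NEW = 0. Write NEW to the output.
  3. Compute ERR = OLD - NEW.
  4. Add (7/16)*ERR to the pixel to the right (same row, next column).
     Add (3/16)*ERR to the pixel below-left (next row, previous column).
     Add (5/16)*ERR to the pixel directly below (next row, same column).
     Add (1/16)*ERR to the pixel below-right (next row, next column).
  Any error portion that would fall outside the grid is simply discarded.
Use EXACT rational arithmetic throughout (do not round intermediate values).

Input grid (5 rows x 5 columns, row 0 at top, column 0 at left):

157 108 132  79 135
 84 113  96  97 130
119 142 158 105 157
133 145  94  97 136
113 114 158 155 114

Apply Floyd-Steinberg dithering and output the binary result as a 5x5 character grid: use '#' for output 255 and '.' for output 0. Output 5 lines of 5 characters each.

Answer: #.#.#
.#..#
.##.#
#..#.
.##.#

Derivation:
(0,0): OLD=157 → NEW=255, ERR=-98
(0,1): OLD=521/8 → NEW=0, ERR=521/8
(0,2): OLD=20543/128 → NEW=255, ERR=-12097/128
(0,3): OLD=77113/2048 → NEW=0, ERR=77113/2048
(0,4): OLD=4963471/32768 → NEW=255, ERR=-3392369/32768
(1,0): OLD=8395/128 → NEW=0, ERR=8395/128
(1,1): OLD=141517/1024 → NEW=255, ERR=-119603/1024
(1,2): OLD=868241/32768 → NEW=0, ERR=868241/32768
(1,3): OLD=12457181/131072 → NEW=0, ERR=12457181/131072
(1,4): OLD=296917879/2097152 → NEW=255, ERR=-237855881/2097152
(2,0): OLD=1926687/16384 → NEW=0, ERR=1926687/16384
(2,1): OLD=87039877/524288 → NEW=255, ERR=-46653563/524288
(2,2): OLD=1156533839/8388608 → NEW=255, ERR=-982561201/8388608
(2,3): OLD=8569230077/134217728 → NEW=0, ERR=8569230077/134217728
(2,4): OLD=333781814699/2147483648 → NEW=255, ERR=-213826515541/2147483648
(3,0): OLD=1283994095/8388608 → NEW=255, ERR=-855100945/8388608
(3,1): OLD=3891179523/67108864 → NEW=0, ERR=3891179523/67108864
(3,2): OLD=191499458257/2147483648 → NEW=0, ERR=191499458257/2147483648
(3,3): OLD=558239252697/4294967296 → NEW=255, ERR=-536977407783/4294967296
(3,4): OLD=3722957188669/68719476736 → NEW=0, ERR=3722957188669/68719476736
(4,0): OLD=98802326881/1073741824 → NEW=0, ERR=98802326881/1073741824
(4,1): OLD=6278424006817/34359738368 → NEW=255, ERR=-2483309277023/34359738368
(4,2): OLD=73903036444687/549755813888 → NEW=255, ERR=-66284696096753/549755813888
(4,3): OLD=694110838625697/8796093022208 → NEW=0, ERR=694110838625697/8796093022208
(4,4): OLD=22185812412495847/140737488355328 → NEW=255, ERR=-13702247118112793/140737488355328
Row 0: #.#.#
Row 1: .#..#
Row 2: .##.#
Row 3: #..#.
Row 4: .##.#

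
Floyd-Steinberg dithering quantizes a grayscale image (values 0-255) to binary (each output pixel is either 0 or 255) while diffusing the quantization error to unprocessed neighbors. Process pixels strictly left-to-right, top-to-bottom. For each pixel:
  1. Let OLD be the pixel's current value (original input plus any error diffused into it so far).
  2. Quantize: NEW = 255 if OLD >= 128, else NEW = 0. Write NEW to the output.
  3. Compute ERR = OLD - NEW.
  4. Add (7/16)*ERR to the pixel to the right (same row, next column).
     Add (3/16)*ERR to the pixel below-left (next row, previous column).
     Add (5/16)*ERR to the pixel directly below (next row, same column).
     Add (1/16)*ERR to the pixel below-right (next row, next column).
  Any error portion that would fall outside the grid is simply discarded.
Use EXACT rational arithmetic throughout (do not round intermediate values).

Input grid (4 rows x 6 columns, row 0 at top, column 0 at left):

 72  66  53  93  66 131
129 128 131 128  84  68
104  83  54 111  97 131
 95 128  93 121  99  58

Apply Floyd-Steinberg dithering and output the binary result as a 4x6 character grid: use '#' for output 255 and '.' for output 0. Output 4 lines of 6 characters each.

(0,0): OLD=72 → NEW=0, ERR=72
(0,1): OLD=195/2 → NEW=0, ERR=195/2
(0,2): OLD=3061/32 → NEW=0, ERR=3061/32
(0,3): OLD=69043/512 → NEW=255, ERR=-61517/512
(0,4): OLD=110053/8192 → NEW=0, ERR=110053/8192
(0,5): OLD=17940803/131072 → NEW=255, ERR=-15482557/131072
(1,0): OLD=5433/32 → NEW=255, ERR=-2727/32
(1,1): OLD=36767/256 → NEW=255, ERR=-28513/256
(1,2): OLD=784219/8192 → NEW=0, ERR=784219/8192
(1,3): OLD=4614791/32768 → NEW=255, ERR=-3741049/32768
(1,4): OLD=18019613/2097152 → NEW=0, ERR=18019613/2097152
(1,5): OLD=1197407675/33554432 → NEW=0, ERR=1197407675/33554432
(2,0): OLD=231365/4096 → NEW=0, ERR=231365/4096
(2,1): OLD=11210551/131072 → NEW=0, ERR=11210551/131072
(2,2): OLD=194966341/2097152 → NEW=0, ERR=194966341/2097152
(2,3): OLD=2073494781/16777216 → NEW=0, ERR=2073494781/16777216
(2,4): OLD=82308363287/536870912 → NEW=255, ERR=-54593719273/536870912
(2,5): OLD=843531031569/8589934592 → NEW=0, ERR=843531031569/8589934592
(3,0): OLD=269879493/2097152 → NEW=255, ERR=-264894267/2097152
(3,1): OLD=2020454705/16777216 → NEW=0, ERR=2020454705/16777216
(3,2): OLD=27280884427/134217728 → NEW=255, ERR=-6944636213/134217728
(3,3): OLD=1062821662105/8589934592 → NEW=0, ERR=1062821662105/8589934592
(3,4): OLD=10135466454601/68719476736 → NEW=255, ERR=-7388000113079/68719476736
(3,5): OLD=38808918815271/1099511627776 → NEW=0, ERR=38808918815271/1099511627776
Row 0: ...#.#
Row 1: ##.#..
Row 2: ....#.
Row 3: #.#.#.

Answer: ...#.#
##.#..
....#.
#.#.#.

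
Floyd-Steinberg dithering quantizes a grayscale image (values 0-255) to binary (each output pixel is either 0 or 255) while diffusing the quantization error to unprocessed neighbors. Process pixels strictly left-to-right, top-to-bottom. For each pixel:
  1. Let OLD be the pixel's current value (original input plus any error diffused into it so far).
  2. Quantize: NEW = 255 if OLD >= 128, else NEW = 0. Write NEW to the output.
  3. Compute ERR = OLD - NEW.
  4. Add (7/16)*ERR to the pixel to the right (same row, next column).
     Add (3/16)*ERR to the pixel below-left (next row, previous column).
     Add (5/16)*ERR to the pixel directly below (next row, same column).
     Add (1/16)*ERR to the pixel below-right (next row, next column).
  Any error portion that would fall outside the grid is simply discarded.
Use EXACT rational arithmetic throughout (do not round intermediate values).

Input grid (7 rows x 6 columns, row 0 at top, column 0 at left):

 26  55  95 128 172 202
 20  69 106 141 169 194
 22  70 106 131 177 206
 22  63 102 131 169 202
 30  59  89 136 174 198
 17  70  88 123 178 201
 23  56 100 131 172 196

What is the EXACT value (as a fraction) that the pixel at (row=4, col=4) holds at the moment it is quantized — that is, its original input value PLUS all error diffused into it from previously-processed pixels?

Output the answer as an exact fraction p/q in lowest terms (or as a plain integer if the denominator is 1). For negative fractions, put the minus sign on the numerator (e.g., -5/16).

Answer: 26507032657312529/140737488355328

Derivation:
(0,0): OLD=26 → NEW=0, ERR=26
(0,1): OLD=531/8 → NEW=0, ERR=531/8
(0,2): OLD=15877/128 → NEW=0, ERR=15877/128
(0,3): OLD=373283/2048 → NEW=255, ERR=-148957/2048
(0,4): OLD=4593397/32768 → NEW=255, ERR=-3762443/32768
(0,5): OLD=79569075/524288 → NEW=255, ERR=-54124365/524288
(1,0): OLD=5193/128 → NEW=0, ERR=5193/128
(1,1): OLD=135551/1024 → NEW=255, ERR=-125569/1024
(1,2): OLD=2674667/32768 → NEW=0, ERR=2674667/32768
(1,3): OLD=18376975/131072 → NEW=255, ERR=-15046385/131072
(1,4): OLD=494874445/8388608 → NEW=0, ERR=494874445/8388608
(1,5): OLD=24209225739/134217728 → NEW=255, ERR=-10016294901/134217728
(2,0): OLD=191461/16384 → NEW=0, ERR=191461/16384
(2,1): OLD=28642983/524288 → NEW=0, ERR=28642983/524288
(2,2): OLD=1058818741/8388608 → NEW=0, ERR=1058818741/8388608
(2,3): OLD=11174374221/67108864 → NEW=255, ERR=-5938386099/67108864
(2,4): OLD=291100772967/2147483648 → NEW=255, ERR=-256507557273/2147483648
(2,5): OLD=4607937468737/34359738368 → NEW=255, ERR=-4153795815103/34359738368
(3,0): OLD=301112085/8388608 → NEW=0, ERR=301112085/8388608
(3,1): OLD=8064712177/67108864 → NEW=0, ERR=8064712177/67108864
(3,2): OLD=97089272227/536870912 → NEW=255, ERR=-39812810333/536870912
(3,3): OLD=1937760186921/34359738368 → NEW=0, ERR=1937760186921/34359738368
(3,4): OLD=35225304072841/274877906944 → NEW=255, ERR=-34868562197879/274877906944
(3,5): OLD=445340659922791/4398046511104 → NEW=0, ERR=445340659922791/4398046511104
(4,0): OLD=68450874651/1073741824 → NEW=0, ERR=68450874651/1073741824
(4,1): OLD=1937610863455/17179869184 → NEW=0, ERR=1937610863455/17179869184
(4,2): OLD=73257133413229/549755813888 → NEW=255, ERR=-66930599128211/549755813888
(4,3): OLD=632795581108225/8796093022208 → NEW=0, ERR=632795581108225/8796093022208
(4,4): OLD=26507032657312529/140737488355328 → NEW=255, ERR=-9381026873296111/140737488355328
Target (4,4): original=174, with diffused error = 26507032657312529/140737488355328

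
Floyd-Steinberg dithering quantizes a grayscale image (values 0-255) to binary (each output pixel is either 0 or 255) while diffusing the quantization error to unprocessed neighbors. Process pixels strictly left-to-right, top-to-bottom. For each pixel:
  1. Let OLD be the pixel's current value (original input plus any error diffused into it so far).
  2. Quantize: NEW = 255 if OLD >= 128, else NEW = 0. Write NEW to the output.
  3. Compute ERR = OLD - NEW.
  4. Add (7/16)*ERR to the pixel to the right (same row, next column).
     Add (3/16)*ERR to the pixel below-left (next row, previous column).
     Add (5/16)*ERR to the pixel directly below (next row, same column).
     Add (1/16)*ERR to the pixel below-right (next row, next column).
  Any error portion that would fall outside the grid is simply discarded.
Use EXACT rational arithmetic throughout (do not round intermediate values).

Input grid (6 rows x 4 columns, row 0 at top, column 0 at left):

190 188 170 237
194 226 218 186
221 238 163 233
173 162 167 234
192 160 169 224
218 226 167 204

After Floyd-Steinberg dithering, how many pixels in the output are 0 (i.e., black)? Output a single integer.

Answer: 4

Derivation:
(0,0): OLD=190 → NEW=255, ERR=-65
(0,1): OLD=2553/16 → NEW=255, ERR=-1527/16
(0,2): OLD=32831/256 → NEW=255, ERR=-32449/256
(0,3): OLD=743609/4096 → NEW=255, ERR=-300871/4096
(1,0): OLD=39883/256 → NEW=255, ERR=-25397/256
(1,1): OLD=255885/2048 → NEW=0, ERR=255885/2048
(1,2): OLD=13979793/65536 → NEW=255, ERR=-2731887/65536
(1,3): OLD=143535303/1048576 → NEW=255, ERR=-123851577/1048576
(2,0): OLD=6993503/32768 → NEW=255, ERR=-1362337/32768
(2,1): OLD=256732677/1048576 → NEW=255, ERR=-10654203/1048576
(2,2): OLD=275126777/2097152 → NEW=255, ERR=-259646983/2097152
(2,3): OLD=4674717621/33554432 → NEW=255, ERR=-3881662539/33554432
(3,0): OLD=2652521839/16777216 → NEW=255, ERR=-1625668241/16777216
(3,1): OLD=24325485809/268435456 → NEW=0, ERR=24325485809/268435456
(3,2): OLD=625476493071/4294967296 → NEW=255, ERR=-469740167409/4294967296
(3,3): OLD=9776155338217/68719476736 → NEW=255, ERR=-7747311229463/68719476736
(4,0): OLD=767556718979/4294967296 → NEW=255, ERR=-327659941501/4294967296
(4,1): OLD=4411071990025/34359738368 → NEW=255, ERR=-4350661293815/34359738368
(4,2): OLD=70314384266729/1099511627776 → NEW=0, ERR=70314384266729/1099511627776
(4,3): OLD=3692811982602543/17592186044416 → NEW=255, ERR=-793195458723537/17592186044416
(5,0): OLD=93688385886099/549755813888 → NEW=255, ERR=-46499346655341/549755813888
(5,1): OLD=2755799593628773/17592186044416 → NEW=255, ERR=-1730207847697307/17592186044416
(5,2): OLD=1122277873735401/8796093022208 → NEW=0, ERR=1122277873735401/8796093022208
(5,3): OLD=70291838335919417/281474976710656 → NEW=255, ERR=-1484280725297863/281474976710656
Output grid:
  Row 0: ####  (0 black, running=0)
  Row 1: #.##  (1 black, running=1)
  Row 2: ####  (0 black, running=1)
  Row 3: #.##  (1 black, running=2)
  Row 4: ##.#  (1 black, running=3)
  Row 5: ##.#  (1 black, running=4)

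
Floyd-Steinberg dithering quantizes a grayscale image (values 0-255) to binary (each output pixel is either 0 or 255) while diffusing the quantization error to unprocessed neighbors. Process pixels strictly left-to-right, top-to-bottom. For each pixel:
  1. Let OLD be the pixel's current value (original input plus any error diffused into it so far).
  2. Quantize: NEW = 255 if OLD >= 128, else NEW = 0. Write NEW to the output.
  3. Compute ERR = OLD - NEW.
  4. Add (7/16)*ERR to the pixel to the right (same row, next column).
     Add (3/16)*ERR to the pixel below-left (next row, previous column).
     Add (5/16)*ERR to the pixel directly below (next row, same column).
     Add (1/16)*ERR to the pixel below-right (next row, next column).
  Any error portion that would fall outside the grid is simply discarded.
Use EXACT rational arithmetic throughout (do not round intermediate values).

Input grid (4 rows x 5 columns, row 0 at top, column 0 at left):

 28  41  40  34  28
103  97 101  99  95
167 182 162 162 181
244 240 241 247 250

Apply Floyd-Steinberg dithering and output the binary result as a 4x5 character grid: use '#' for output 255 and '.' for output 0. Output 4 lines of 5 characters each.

Answer: .....
.#.#.
###.#
#####

Derivation:
(0,0): OLD=28 → NEW=0, ERR=28
(0,1): OLD=213/4 → NEW=0, ERR=213/4
(0,2): OLD=4051/64 → NEW=0, ERR=4051/64
(0,3): OLD=63173/1024 → NEW=0, ERR=63173/1024
(0,4): OLD=900963/16384 → NEW=0, ERR=900963/16384
(1,0): OLD=7791/64 → NEW=0, ERR=7791/64
(1,1): OLD=92425/512 → NEW=255, ERR=-38135/512
(1,2): OLD=1689021/16384 → NEW=0, ERR=1689021/16384
(1,3): OLD=11642297/65536 → NEW=255, ERR=-5069383/65536
(1,4): OLD=86191371/1048576 → NEW=0, ERR=86191371/1048576
(2,0): OLD=1565299/8192 → NEW=255, ERR=-523661/8192
(2,1): OLD=41338913/262144 → NEW=255, ERR=-25507807/262144
(2,2): OLD=555686563/4194304 → NEW=255, ERR=-513860957/4194304
(2,3): OLD=7119092537/67108864 → NEW=0, ERR=7119092537/67108864
(2,4): OLD=266571108431/1073741824 → NEW=255, ERR=-7233056689/1073741824
(3,0): OLD=863100995/4194304 → NEW=255, ERR=-206446525/4194304
(3,1): OLD=5405339911/33554432 → NEW=255, ERR=-3151040249/33554432
(3,2): OLD=188375618557/1073741824 → NEW=255, ERR=-85428546563/1073741824
(3,3): OLD=507713461301/2147483648 → NEW=255, ERR=-39894868939/2147483648
(3,4): OLD=8466150903721/34359738368 → NEW=255, ERR=-295582380119/34359738368
Row 0: .....
Row 1: .#.#.
Row 2: ###.#
Row 3: #####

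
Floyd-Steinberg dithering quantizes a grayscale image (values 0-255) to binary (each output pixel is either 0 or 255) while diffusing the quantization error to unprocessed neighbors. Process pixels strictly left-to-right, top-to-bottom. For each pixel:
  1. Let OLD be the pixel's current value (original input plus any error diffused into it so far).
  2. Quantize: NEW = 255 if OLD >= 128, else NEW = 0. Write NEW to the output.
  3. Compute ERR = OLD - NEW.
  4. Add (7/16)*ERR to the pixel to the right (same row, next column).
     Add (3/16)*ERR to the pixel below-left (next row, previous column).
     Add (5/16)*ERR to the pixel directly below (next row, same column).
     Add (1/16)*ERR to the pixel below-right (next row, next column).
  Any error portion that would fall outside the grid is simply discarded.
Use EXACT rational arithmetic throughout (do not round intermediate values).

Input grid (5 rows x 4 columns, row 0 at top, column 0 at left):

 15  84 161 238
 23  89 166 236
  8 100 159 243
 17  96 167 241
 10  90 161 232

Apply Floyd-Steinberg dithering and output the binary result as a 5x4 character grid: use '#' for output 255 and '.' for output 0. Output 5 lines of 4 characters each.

(0,0): OLD=15 → NEW=0, ERR=15
(0,1): OLD=1449/16 → NEW=0, ERR=1449/16
(0,2): OLD=51359/256 → NEW=255, ERR=-13921/256
(0,3): OLD=877401/4096 → NEW=255, ERR=-167079/4096
(1,0): OLD=11435/256 → NEW=0, ERR=11435/256
(1,1): OLD=261293/2048 → NEW=0, ERR=261293/2048
(1,2): OLD=13293105/65536 → NEW=255, ERR=-3418575/65536
(1,3): OLD=206603815/1048576 → NEW=255, ERR=-60783065/1048576
(2,0): OLD=1503423/32768 → NEW=0, ERR=1503423/32768
(2,1): OLD=160384037/1048576 → NEW=255, ERR=-107002843/1048576
(2,2): OLD=199563033/2097152 → NEW=0, ERR=199563033/2097152
(2,3): OLD=8833443157/33554432 → NEW=255, ERR=277062997/33554432
(3,0): OLD=204751823/16777216 → NEW=0, ERR=204751823/16777216
(3,1): OLD=24202104465/268435456 → NEW=0, ERR=24202104465/268435456
(3,2): OLD=993651394927/4294967296 → NEW=255, ERR=-101565265553/4294967296
(3,3): OLD=16436462444169/68719476736 → NEW=255, ERR=-1087004123511/68719476736
(4,0): OLD=131936132195/4294967296 → NEW=0, ERR=131936132195/4294967296
(4,1): OLD=4396097429417/34359738368 → NEW=0, ERR=4396097429417/34359738368
(4,2): OLD=233376241212041/1099511627776 → NEW=255, ERR=-46999223870839/1099511627776
(4,3): OLD=3639431557346191/17592186044416 → NEW=255, ERR=-846575883979889/17592186044416
Row 0: ..##
Row 1: ..##
Row 2: .#.#
Row 3: ..##
Row 4: ..##

Answer: ..##
..##
.#.#
..##
..##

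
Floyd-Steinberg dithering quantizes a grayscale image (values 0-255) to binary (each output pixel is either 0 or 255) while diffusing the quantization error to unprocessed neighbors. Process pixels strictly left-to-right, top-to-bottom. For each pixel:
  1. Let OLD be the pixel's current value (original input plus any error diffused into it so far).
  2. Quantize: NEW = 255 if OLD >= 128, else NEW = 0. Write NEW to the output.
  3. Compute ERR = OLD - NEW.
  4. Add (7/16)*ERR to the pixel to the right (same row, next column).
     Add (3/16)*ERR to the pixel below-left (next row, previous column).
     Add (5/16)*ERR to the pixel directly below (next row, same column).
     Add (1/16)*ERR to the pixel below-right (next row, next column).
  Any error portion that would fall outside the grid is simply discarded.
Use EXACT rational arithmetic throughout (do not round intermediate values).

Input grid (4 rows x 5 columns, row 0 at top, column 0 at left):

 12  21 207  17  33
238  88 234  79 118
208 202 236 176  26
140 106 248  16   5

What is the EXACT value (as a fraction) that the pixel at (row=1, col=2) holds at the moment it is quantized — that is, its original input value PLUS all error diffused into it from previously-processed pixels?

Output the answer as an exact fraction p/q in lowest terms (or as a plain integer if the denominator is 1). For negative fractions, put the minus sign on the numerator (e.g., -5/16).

Answer: 4296689/16384

Derivation:
(0,0): OLD=12 → NEW=0, ERR=12
(0,1): OLD=105/4 → NEW=0, ERR=105/4
(0,2): OLD=13983/64 → NEW=255, ERR=-2337/64
(0,3): OLD=1049/1024 → NEW=0, ERR=1049/1024
(0,4): OLD=548015/16384 → NEW=0, ERR=548015/16384
(1,0): OLD=15787/64 → NEW=255, ERR=-533/64
(1,1): OLD=44269/512 → NEW=0, ERR=44269/512
(1,2): OLD=4296689/16384 → NEW=255, ERR=118769/16384
Target (1,2): original=234, with diffused error = 4296689/16384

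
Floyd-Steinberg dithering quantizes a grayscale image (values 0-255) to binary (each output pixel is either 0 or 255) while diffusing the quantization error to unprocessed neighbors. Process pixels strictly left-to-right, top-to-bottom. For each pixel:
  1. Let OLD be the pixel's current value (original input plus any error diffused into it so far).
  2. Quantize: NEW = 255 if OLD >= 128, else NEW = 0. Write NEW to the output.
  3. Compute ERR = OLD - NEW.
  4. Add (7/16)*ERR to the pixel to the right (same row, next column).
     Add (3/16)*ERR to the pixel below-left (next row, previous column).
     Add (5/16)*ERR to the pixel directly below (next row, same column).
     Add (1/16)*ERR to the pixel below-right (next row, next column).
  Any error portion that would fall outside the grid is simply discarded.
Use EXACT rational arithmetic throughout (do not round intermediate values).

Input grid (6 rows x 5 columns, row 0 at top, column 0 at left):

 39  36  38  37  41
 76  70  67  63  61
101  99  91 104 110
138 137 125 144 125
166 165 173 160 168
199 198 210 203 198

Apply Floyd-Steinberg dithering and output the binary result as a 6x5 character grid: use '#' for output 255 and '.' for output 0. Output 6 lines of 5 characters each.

(0,0): OLD=39 → NEW=0, ERR=39
(0,1): OLD=849/16 → NEW=0, ERR=849/16
(0,2): OLD=15671/256 → NEW=0, ERR=15671/256
(0,3): OLD=261249/4096 → NEW=0, ERR=261249/4096
(0,4): OLD=4515719/65536 → NEW=0, ERR=4515719/65536
(1,0): OLD=25123/256 → NEW=0, ERR=25123/256
(1,1): OLD=293749/2048 → NEW=255, ERR=-228491/2048
(1,2): OLD=3446809/65536 → NEW=0, ERR=3446809/65536
(1,3): OLD=32161701/262144 → NEW=0, ERR=32161701/262144
(1,4): OLD=588018767/4194304 → NEW=255, ERR=-481528753/4194304
(2,0): OLD=3629015/32768 → NEW=0, ERR=3629015/32768
(2,1): OLD=134828589/1048576 → NEW=255, ERR=-132558291/1048576
(2,2): OLD=1143516359/16777216 → NEW=0, ERR=1143516359/16777216
(2,3): OLD=41317684325/268435456 → NEW=255, ERR=-27133356955/268435456
(2,4): OLD=161357284739/4294967296 → NEW=0, ERR=161357284739/4294967296
(3,0): OLD=2498223335/16777216 → NEW=255, ERR=-1779966745/16777216
(3,1): OLD=9499915867/134217728 → NEW=0, ERR=9499915867/134217728
(3,2): OLD=646016049497/4294967296 → NEW=255, ERR=-449200610983/4294967296
(3,3): OLD=669667982353/8589934592 → NEW=0, ERR=669667982353/8589934592
(3,4): OLD=22612850485301/137438953472 → NEW=255, ERR=-12434082650059/137438953472
(4,0): OLD=313783363369/2147483648 → NEW=255, ERR=-233824966871/2147483648
(4,1): OLD=7781877344297/68719476736 → NEW=0, ERR=7781877344297/68719476736
(4,2): OLD=229688592637063/1099511627776 → NEW=255, ERR=-50686872445817/1099511627776
(4,3): OLD=2475115828678697/17592186044416 → NEW=255, ERR=-2010891612647383/17592186044416
(4,4): OLD=26625221930679711/281474976710656 → NEW=0, ERR=26625221930679711/281474976710656
(5,0): OLD=204736451260955/1099511627776 → NEW=255, ERR=-75639013821925/1099511627776
(5,1): OLD=1652275463604625/8796093022208 → NEW=255, ERR=-590728257058415/8796093022208
(5,2): OLD=42744085476952473/281474976710656 → NEW=255, ERR=-29032033584264807/281474976710656
(5,3): OLD=154258746675119095/1125899906842624 → NEW=255, ERR=-132845729569750025/1125899906842624
(5,4): OLD=3040738173293344365/18014398509481984 → NEW=255, ERR=-1552933446624561555/18014398509481984
Row 0: .....
Row 1: .#..#
Row 2: .#.#.
Row 3: #.#.#
Row 4: #.##.
Row 5: #####

Answer: .....
.#..#
.#.#.
#.#.#
#.##.
#####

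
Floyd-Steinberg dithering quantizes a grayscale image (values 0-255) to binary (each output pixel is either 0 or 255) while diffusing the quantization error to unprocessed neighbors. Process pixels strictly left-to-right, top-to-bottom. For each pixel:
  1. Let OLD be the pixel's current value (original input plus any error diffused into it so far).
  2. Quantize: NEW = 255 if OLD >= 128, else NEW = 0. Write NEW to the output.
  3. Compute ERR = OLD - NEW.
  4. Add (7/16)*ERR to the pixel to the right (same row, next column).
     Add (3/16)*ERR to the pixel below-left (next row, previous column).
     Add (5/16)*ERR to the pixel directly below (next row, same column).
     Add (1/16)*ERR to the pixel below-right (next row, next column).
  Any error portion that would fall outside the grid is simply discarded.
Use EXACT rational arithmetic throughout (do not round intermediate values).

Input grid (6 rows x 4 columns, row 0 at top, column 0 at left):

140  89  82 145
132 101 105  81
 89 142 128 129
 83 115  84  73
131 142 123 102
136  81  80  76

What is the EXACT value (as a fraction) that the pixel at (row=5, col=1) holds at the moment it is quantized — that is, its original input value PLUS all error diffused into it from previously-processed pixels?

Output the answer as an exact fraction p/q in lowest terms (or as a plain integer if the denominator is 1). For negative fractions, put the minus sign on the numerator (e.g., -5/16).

Answer: 2083754187948863/17592186044416

Derivation:
(0,0): OLD=140 → NEW=255, ERR=-115
(0,1): OLD=619/16 → NEW=0, ERR=619/16
(0,2): OLD=25325/256 → NEW=0, ERR=25325/256
(0,3): OLD=771195/4096 → NEW=255, ERR=-273285/4096
(1,0): OLD=26449/256 → NEW=0, ERR=26449/256
(1,1): OLD=347447/2048 → NEW=255, ERR=-174793/2048
(1,2): OLD=5798787/65536 → NEW=0, ERR=5798787/65536
(1,3): OLD=110146565/1048576 → NEW=0, ERR=110146565/1048576
(2,0): OLD=3449933/32768 → NEW=0, ERR=3449933/32768
(2,1): OLD=193397279/1048576 → NEW=255, ERR=-73989601/1048576
(2,2): OLD=291800635/2097152 → NEW=255, ERR=-242973125/2097152
(2,3): OLD=3914736687/33554432 → NEW=0, ERR=3914736687/33554432
(3,0): OLD=1722529405/16777216 → NEW=0, ERR=1722529405/16777216
(3,1): OLD=32943625891/268435456 → NEW=0, ERR=32943625891/268435456
(3,2): OLD=510892176733/4294967296 → NEW=0, ERR=510892176733/4294967296
(3,3): OLD=10600589558539/68719476736 → NEW=255, ERR=-6922877009141/68719476736
(4,0): OLD=799273945849/4294967296 → NEW=255, ERR=-295942714631/4294967296
(4,1): OLD=6147850411627/34359738368 → NEW=255, ERR=-2613882872213/34359738368
(4,2): OLD=127181881344779/1099511627776 → NEW=0, ERR=127181881344779/1099511627776
(4,3): OLD=2261634382456253/17592186044416 → NEW=255, ERR=-2224373058869827/17592186044416
(5,0): OLD=55087433486889/549755813888 → NEW=0, ERR=55087433486889/549755813888
(5,1): OLD=2083754187948863/17592186044416 → NEW=0, ERR=2083754187948863/17592186044416
Target (5,1): original=81, with diffused error = 2083754187948863/17592186044416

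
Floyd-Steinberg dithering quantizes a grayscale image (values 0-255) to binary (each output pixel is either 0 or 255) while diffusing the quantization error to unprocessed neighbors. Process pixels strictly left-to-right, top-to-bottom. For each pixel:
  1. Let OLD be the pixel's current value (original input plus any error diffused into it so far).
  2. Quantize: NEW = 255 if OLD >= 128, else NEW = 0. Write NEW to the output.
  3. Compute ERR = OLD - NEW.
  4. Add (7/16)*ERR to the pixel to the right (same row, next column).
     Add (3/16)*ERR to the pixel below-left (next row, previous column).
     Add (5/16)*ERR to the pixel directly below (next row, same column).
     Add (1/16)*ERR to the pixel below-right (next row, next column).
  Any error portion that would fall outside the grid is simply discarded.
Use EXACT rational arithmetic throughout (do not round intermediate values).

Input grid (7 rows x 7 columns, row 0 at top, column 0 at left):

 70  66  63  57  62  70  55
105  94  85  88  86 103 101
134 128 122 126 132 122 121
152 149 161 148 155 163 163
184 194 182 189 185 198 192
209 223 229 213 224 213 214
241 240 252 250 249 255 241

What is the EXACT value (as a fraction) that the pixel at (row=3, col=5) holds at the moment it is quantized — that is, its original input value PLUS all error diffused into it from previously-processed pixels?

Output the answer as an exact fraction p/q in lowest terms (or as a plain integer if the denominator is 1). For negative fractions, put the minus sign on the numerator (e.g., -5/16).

Answer: 416540425818665/2199023255552

Derivation:
(0,0): OLD=70 → NEW=0, ERR=70
(0,1): OLD=773/8 → NEW=0, ERR=773/8
(0,2): OLD=13475/128 → NEW=0, ERR=13475/128
(0,3): OLD=211061/2048 → NEW=0, ERR=211061/2048
(0,4): OLD=3509043/32768 → NEW=0, ERR=3509043/32768
(0,5): OLD=61263461/524288 → NEW=0, ERR=61263461/524288
(0,6): OLD=890217667/8388608 → NEW=0, ERR=890217667/8388608
(1,0): OLD=18559/128 → NEW=255, ERR=-14081/128
(1,1): OLD=102585/1024 → NEW=0, ERR=102585/1024
(1,2): OLD=6130541/32768 → NEW=255, ERR=-2225299/32768
(1,3): OLD=15355465/131072 → NEW=0, ERR=15355465/131072
(1,4): OLD=1669918747/8388608 → NEW=255, ERR=-469176293/8388608
(1,5): OLD=9505118411/67108864 → NEW=255, ERR=-7607641909/67108864
(1,6): OLD=98644860549/1073741824 → NEW=0, ERR=98644860549/1073741824
(2,0): OLD=1939971/16384 → NEW=0, ERR=1939971/16384
(2,1): OLD=100401425/524288 → NEW=255, ERR=-33292015/524288
(2,2): OLD=849131251/8388608 → NEW=0, ERR=849131251/8388608
(2,3): OLD=12895947931/67108864 → NEW=255, ERR=-4216812389/67108864
(2,4): OLD=39244127339/536870912 → NEW=0, ERR=39244127339/536870912
(2,5): OLD=2272630486617/17179869184 → NEW=255, ERR=-2108236155303/17179869184
(2,6): OLD=24446606168319/274877906944 → NEW=0, ERR=24446606168319/274877906944
(3,0): OLD=1485587731/8388608 → NEW=255, ERR=-653507309/8388608
(3,1): OLD=8150594007/67108864 → NEW=0, ERR=8150594007/67108864
(3,2): OLD=123490013333/536870912 → NEW=255, ERR=-13412069227/536870912
(3,3): OLD=295207530387/2147483648 → NEW=255, ERR=-252400799853/2147483648
(3,4): OLD=27346478721299/274877906944 → NEW=0, ERR=27346478721299/274877906944
(3,5): OLD=416540425818665/2199023255552 → NEW=255, ERR=-144210504347095/2199023255552
Target (3,5): original=163, with diffused error = 416540425818665/2199023255552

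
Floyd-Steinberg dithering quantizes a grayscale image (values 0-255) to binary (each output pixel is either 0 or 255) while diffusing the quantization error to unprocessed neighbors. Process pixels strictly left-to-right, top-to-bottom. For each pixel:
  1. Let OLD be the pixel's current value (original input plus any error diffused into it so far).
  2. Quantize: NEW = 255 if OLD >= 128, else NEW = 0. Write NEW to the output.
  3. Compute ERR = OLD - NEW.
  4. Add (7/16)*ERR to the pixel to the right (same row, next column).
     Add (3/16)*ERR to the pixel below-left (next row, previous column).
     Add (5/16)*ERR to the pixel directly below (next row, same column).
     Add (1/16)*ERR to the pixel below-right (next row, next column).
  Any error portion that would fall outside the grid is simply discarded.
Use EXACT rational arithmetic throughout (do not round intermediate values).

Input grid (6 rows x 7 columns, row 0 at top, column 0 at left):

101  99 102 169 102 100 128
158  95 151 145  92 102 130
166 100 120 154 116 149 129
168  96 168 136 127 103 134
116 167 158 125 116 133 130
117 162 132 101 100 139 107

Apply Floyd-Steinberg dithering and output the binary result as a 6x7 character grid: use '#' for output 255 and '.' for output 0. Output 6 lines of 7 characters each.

Answer: .#.#.#.
#.#.#.#
#.#.#.#
#.#.#..
.#.#.##
#.#.#..

Derivation:
(0,0): OLD=101 → NEW=0, ERR=101
(0,1): OLD=2291/16 → NEW=255, ERR=-1789/16
(0,2): OLD=13589/256 → NEW=0, ERR=13589/256
(0,3): OLD=787347/4096 → NEW=255, ERR=-257133/4096
(0,4): OLD=4884741/65536 → NEW=0, ERR=4884741/65536
(0,5): OLD=139050787/1048576 → NEW=255, ERR=-128336093/1048576
(0,6): OLD=1249130997/16777216 → NEW=0, ERR=1249130997/16777216
(1,0): OLD=43161/256 → NEW=255, ERR=-22119/256
(1,1): OLD=78895/2048 → NEW=0, ERR=78895/2048
(1,2): OLD=10858203/65536 → NEW=255, ERR=-5853477/65536
(1,3): OLD=27157887/262144 → NEW=0, ERR=27157887/262144
(1,4): OLD=2243869661/16777216 → NEW=255, ERR=-2034320419/16777216
(1,5): OLD=3935586413/134217728 → NEW=0, ERR=3935586413/134217728
(1,6): OLD=340260199107/2147483648 → NEW=255, ERR=-207348131133/2147483648
(2,0): OLD=4791413/32768 → NEW=255, ERR=-3564427/32768
(2,1): OLD=44355927/1048576 → NEW=0, ERR=44355927/1048576
(2,2): OLD=2221768133/16777216 → NEW=255, ERR=-2056421947/16777216
(2,3): OLD=14016589533/134217728 → NEW=0, ERR=14016589533/134217728
(2,4): OLD=145781505261/1073741824 → NEW=255, ERR=-128022659859/1073741824
(2,5): OLD=2759693284815/34359738368 → NEW=0, ERR=2759693284815/34359738368
(2,6): OLD=74656012616345/549755813888 → NEW=255, ERR=-65531719925095/549755813888
(3,0): OLD=2381331749/16777216 → NEW=255, ERR=-1896858331/16777216
(3,1): OLD=4023008577/134217728 → NEW=0, ERR=4023008577/134217728
(3,2): OLD=177204381139/1073741824 → NEW=255, ERR=-96599783981/1073741824
(3,3): OLD=426312079573/4294967296 → NEW=0, ERR=426312079573/4294967296
(3,4): OLD=85076166017317/549755813888 → NEW=255, ERR=-55111566524123/549755813888
(3,5): OLD=239424658390335/4398046511104 → NEW=0, ERR=239424658390335/4398046511104
(3,6): OLD=8837356271991841/70368744177664 → NEW=0, ERR=8837356271991841/70368744177664
(4,0): OLD=185302795659/2147483648 → NEW=0, ERR=185302795659/2147483648
(4,1): OLD=6534639992975/34359738368 → NEW=255, ERR=-2227093290865/34359738368
(4,2): OLD=67077180226753/549755813888 → NEW=0, ERR=67077180226753/549755813888
(4,3): OLD=813548915659675/4398046511104 → NEW=255, ERR=-307952944671845/4398046511104
(4,4): OLD=2478729297797473/35184372088832 → NEW=0, ERR=2478729297797473/35184372088832
(4,5): OLD=223058658751348193/1125899906842624 → NEW=255, ERR=-64045817493520927/1125899906842624
(4,6): OLD=2661832298085284471/18014398509481984 → NEW=255, ERR=-1931839321832621449/18014398509481984
(5,0): OLD=72464374005021/549755813888 → NEW=255, ERR=-67723358536419/549755813888
(5,1): OLD=510702576471263/4398046511104 → NEW=0, ERR=510702576471263/4398046511104
(5,2): OLD=7168876350287177/35184372088832 → NEW=255, ERR=-1803138532364983/35184372088832
(5,3): OLD=21823492605014221/281474976710656 → NEW=0, ERR=21823492605014221/281474976710656
(5,4): OLD=2538120925219637167/18014398509481984 → NEW=255, ERR=-2055550694698268753/18014398509481984
(5,5): OLD=8012546728846409407/144115188075855872 → NEW=0, ERR=8012546728846409407/144115188075855872
(5,6): OLD=217341591575314582097/2305843009213693952 → NEW=0, ERR=217341591575314582097/2305843009213693952
Row 0: .#.#.#.
Row 1: #.#.#.#
Row 2: #.#.#.#
Row 3: #.#.#..
Row 4: .#.#.##
Row 5: #.#.#..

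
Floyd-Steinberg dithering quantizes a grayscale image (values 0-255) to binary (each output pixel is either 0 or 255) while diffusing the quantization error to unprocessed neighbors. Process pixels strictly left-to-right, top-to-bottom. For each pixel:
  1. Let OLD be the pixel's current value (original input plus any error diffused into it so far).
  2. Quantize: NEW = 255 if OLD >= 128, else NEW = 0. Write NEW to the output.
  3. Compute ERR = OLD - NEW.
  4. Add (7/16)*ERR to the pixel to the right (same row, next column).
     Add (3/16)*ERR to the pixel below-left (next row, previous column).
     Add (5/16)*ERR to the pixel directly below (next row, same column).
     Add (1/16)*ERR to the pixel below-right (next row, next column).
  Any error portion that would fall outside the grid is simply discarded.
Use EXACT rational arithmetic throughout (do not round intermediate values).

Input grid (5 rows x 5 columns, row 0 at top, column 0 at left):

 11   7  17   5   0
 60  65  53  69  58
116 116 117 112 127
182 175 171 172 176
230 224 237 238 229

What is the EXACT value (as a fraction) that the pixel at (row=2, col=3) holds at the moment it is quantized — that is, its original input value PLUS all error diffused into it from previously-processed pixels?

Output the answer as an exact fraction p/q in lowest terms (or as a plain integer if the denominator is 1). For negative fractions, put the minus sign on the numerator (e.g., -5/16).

Answer: 62726541377/268435456

Derivation:
(0,0): OLD=11 → NEW=0, ERR=11
(0,1): OLD=189/16 → NEW=0, ERR=189/16
(0,2): OLD=5675/256 → NEW=0, ERR=5675/256
(0,3): OLD=60205/4096 → NEW=0, ERR=60205/4096
(0,4): OLD=421435/65536 → NEW=0, ERR=421435/65536
(1,0): OLD=16807/256 → NEW=0, ERR=16807/256
(1,1): OLD=209425/2048 → NEW=0, ERR=209425/2048
(1,2): OLD=7088357/65536 → NEW=0, ERR=7088357/65536
(1,3): OLD=32375937/262144 → NEW=0, ERR=32375937/262144
(1,4): OLD=482183011/4194304 → NEW=0, ERR=482183011/4194304
(2,0): OLD=5101643/32768 → NEW=255, ERR=-3254197/32768
(2,1): OLD=135151721/1048576 → NEW=255, ERR=-132235159/1048576
(2,2): OLD=2100093563/16777216 → NEW=0, ERR=2100093563/16777216
(2,3): OLD=62726541377/268435456 → NEW=255, ERR=-5724499903/268435456
Target (2,3): original=112, with diffused error = 62726541377/268435456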